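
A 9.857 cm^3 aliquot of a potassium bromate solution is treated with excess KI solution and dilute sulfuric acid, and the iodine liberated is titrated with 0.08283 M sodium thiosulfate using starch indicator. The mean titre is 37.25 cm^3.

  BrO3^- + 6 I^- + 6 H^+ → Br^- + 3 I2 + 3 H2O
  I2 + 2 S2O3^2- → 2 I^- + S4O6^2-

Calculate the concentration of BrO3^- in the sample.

n(S2O3^2-) = 0.03725 × 0.08283 = 3.085 × 10^-3 mol
n(I2) = n(S2O3^2-)/2 = 1.543 × 10^-3 mol
From the 1:3 ratio, n(BrO3^-) in the aliquot = 1/3 × 1.543 × 10^-3 = 5.142 × 10^-4 mol
[BrO3^-] = 5.142 × 10^-4 / 0.009857 = 0.05217 mol/L

0.05217 M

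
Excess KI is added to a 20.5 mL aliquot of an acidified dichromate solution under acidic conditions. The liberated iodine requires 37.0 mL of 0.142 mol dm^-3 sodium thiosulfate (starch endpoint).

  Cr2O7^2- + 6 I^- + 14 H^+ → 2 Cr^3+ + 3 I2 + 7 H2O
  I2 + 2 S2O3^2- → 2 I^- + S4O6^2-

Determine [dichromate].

0.0427 mol/L

n(S2O3^2-) = 0.0370 × 0.142 = 5.25 × 10^-3 mol
n(I2) = n(S2O3^2-)/2 = 2.63 × 10^-3 mol
From the 1:3 ratio, n(Cr2O7^2-) in the aliquot = 1/3 × 2.63 × 10^-3 = 8.76 × 10^-4 mol
[Cr2O7^2-] = 8.76 × 10^-4 / 0.0205 = 0.0427 mol/L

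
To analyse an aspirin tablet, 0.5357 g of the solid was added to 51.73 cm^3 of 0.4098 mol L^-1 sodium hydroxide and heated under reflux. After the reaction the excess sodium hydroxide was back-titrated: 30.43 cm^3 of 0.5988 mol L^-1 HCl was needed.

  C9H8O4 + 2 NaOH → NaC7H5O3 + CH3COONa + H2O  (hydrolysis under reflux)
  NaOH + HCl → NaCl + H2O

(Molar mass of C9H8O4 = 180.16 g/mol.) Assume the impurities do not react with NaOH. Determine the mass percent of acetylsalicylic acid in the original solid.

n(NaOH) added = 0.05173 × 0.4098 = 0.02120 mol
n(HCl) used in back-titration = 0.03043 × 0.5988 = 0.01822 mol
n(NaOH) left over = 0.01822 mol (1:1 ratio)
n(NaOH) consumed by analyte = 0.02120 − 0.01822 = 2.977 × 10^-3 mol
From the 1:2 ratio, n(C9H8O4) = 1/2 × 2.977 × 10^-3 = 1.489 × 10^-3 mol
mass of C9H8O4 = 1.489 × 10^-3 × 180.16 = 0.2682 g
% C9H8O4 = 0.2682 / 0.5357 × 100 = 50.07 %

50.07 %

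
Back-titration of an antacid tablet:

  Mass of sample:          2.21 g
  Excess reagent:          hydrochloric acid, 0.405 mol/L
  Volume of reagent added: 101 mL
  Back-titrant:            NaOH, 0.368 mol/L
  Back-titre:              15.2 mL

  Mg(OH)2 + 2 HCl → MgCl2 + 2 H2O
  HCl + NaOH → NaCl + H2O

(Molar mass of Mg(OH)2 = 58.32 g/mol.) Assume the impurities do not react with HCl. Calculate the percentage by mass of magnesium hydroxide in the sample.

46.6 %

n(HCl) added = 0.101 × 0.405 = 0.0409 mol
n(NaOH) used in back-titration = 0.0152 × 0.368 = 5.59 × 10^-3 mol
n(HCl) left over = 5.59 × 10^-3 mol (1:1 ratio)
n(HCl) consumed by analyte = 0.0409 − 5.59 × 10^-3 = 0.0353 mol
From the 1:2 ratio, n(Mg(OH)2) = 1/2 × 0.0353 = 0.0177 mol
mass of Mg(OH)2 = 0.0177 × 58.32 = 1.03 g
% Mg(OH)2 = 1.03 / 2.21 × 100 = 46.6 %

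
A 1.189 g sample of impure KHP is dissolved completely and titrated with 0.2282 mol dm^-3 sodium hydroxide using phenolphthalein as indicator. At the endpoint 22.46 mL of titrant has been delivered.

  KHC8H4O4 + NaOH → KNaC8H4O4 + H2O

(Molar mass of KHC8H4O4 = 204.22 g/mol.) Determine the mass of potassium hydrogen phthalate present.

1.047 g

n(NaOH) = 0.02246 L × 0.2282 mol/L = 5.125 × 10^-3 mol
n(KHC8H4O4) = 5.125 × 10^-3 mol (1:1 ratio)
mass of KHC8H4O4 = 5.125 × 10^-3 × 204.22 g/mol = 1.047 g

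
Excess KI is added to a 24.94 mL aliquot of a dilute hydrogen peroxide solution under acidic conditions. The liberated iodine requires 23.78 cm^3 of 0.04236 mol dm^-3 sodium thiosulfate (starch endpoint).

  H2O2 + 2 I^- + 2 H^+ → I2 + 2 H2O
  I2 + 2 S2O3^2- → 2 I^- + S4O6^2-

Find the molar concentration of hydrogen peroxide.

n(S2O3^2-) = 0.02378 × 0.04236 = 1.007 × 10^-3 mol
n(I2) = n(S2O3^2-)/2 = 5.037 × 10^-4 mol
n(H2O2) in the aliquot = 5.037 × 10^-4 mol (1:1 ratio)
[H2O2] = 5.037 × 10^-4 / 0.02494 = 0.02019 mol/L

0.02019 mol/L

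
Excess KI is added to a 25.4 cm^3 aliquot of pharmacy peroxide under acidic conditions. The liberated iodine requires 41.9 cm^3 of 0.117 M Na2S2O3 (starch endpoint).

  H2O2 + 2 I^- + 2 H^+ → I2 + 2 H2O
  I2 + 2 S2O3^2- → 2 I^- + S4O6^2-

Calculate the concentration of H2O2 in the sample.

n(S2O3^2-) = 0.0419 × 0.117 = 4.90 × 10^-3 mol
n(I2) = n(S2O3^2-)/2 = 2.45 × 10^-3 mol
n(H2O2) in the aliquot = 2.45 × 10^-3 mol (1:1 ratio)
[H2O2] = 2.45 × 10^-3 / 0.0254 = 0.0965 mol/L

0.0965 M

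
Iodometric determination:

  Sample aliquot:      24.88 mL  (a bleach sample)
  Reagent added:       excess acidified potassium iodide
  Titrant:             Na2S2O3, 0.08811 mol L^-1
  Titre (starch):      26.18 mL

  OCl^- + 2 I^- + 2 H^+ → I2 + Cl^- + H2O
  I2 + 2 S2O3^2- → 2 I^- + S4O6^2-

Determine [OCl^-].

0.04636 mol/L

n(S2O3^2-) = 0.02618 × 0.08811 = 2.307 × 10^-3 mol
n(I2) = n(S2O3^2-)/2 = 1.153 × 10^-3 mol
n(OCl^-) in the aliquot = 1.153 × 10^-3 mol (1:1 ratio)
[OCl^-] = 1.153 × 10^-3 / 0.02488 = 0.04636 mol/L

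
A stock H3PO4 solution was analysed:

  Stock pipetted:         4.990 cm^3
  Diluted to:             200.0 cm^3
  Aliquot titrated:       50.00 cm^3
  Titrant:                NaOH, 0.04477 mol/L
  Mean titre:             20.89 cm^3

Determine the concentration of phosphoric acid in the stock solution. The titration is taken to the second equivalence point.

0.3748 mol/L

H3PO4 + 2 NaOH → Na2HPO4 + 2 H2O
n(NaOH) = 0.02089 × 0.04477 = 9.352 × 10^-4 mol
From the 1:2 ratio, n(H3PO4) in the aliquot = 1/2 × 9.352 × 10^-4 = 4.676 × 10^-4 mol
[H3PO4]_dilute = 4.676 × 10^-4 / 0.05000 = 0.009352 mol/L
Dilution factor = 200.0 / 4.990 = 40.08
[H3PO4]_stock = 0.009352 × 40.08 = 0.3748 mol/L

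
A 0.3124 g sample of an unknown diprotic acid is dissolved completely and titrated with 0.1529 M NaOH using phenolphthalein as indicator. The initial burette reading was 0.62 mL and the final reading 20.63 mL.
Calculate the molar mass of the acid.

n(NaOH) = 0.02001 L × 0.1529 mol/L = 3.060 × 10^-3 mol
From the 1:2 ratio, n(H2A) = 1/2 × 3.060 × 10^-3 = 1.530 × 10^-3 mol
M = m / n = 0.3124 g / 1.530 × 10^-3 mol = 204.2 g/mol

204.2 g/mol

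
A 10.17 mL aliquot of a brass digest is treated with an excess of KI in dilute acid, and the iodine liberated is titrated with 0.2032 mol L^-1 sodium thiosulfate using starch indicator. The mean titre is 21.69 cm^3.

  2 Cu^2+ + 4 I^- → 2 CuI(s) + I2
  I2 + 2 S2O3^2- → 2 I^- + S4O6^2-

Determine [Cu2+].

n(S2O3^2-) = 0.02169 × 0.2032 = 4.407 × 10^-3 mol
n(I2) = n(S2O3^2-)/2 = 2.204 × 10^-3 mol
From the 2:1 ratio, n(Cu2+) in the aliquot = 2/1 × 2.204 × 10^-3 = 4.407 × 10^-3 mol
[Cu2+] = 4.407 × 10^-3 / 0.01017 = 0.4334 mol/L

0.4334 mol/L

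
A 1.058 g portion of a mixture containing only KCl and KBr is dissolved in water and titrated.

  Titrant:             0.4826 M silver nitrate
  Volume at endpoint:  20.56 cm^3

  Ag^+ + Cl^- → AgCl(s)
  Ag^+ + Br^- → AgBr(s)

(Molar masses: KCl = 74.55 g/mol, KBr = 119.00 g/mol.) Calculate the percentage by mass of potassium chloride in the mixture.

19.46 %

n(AgNO3) = 0.02056 × 0.4826 = 9.922 × 10^-3 mol
Let x = n(KCl), y = n(KBr).
Titrant: 1x + 1y = 9.922 × 10^-3;  mass: 74.55x + 119.00y = 1.058
Solving, x = 2.761 × 10^-3 mol, y = 7.161 × 10^-3 mol
mass of KCl = 2.761 × 10^-3 × 74.55 = 0.2059 g
% KCl = 0.2059 / 1.058 × 100 = 19.46 %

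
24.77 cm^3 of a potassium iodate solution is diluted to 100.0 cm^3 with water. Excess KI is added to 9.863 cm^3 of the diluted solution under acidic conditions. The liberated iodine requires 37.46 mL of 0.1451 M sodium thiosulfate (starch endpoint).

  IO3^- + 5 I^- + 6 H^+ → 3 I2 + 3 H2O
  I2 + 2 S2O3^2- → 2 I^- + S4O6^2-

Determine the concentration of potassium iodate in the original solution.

n(S2O3^2-) = 0.03746 × 0.1451 = 5.435 × 10^-3 mol
n(I2) = n(S2O3^2-)/2 = 2.718 × 10^-3 mol
From the 1:3 ratio, n(IO3^-) in the aliquot = 1/3 × 2.718 × 10^-3 = 9.059 × 10^-4 mol
[IO3^-]_dilute = 9.059 × 10^-4 / 0.009863 = 0.09185 mol/L
[IO3^-]_original = 0.09185 × 100.0/24.77 = 0.3708 mol/L

0.3708 M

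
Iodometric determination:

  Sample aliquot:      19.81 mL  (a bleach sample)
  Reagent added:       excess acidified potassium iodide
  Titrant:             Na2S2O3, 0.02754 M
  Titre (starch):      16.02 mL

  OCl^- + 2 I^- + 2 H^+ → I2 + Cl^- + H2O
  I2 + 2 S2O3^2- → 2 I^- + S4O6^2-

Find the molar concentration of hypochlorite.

0.01114 M

n(S2O3^2-) = 0.01602 × 0.02754 = 4.412 × 10^-4 mol
n(I2) = n(S2O3^2-)/2 = 2.206 × 10^-4 mol
n(OCl^-) in the aliquot = 2.206 × 10^-4 mol (1:1 ratio)
[OCl^-] = 2.206 × 10^-4 / 0.01981 = 0.01114 mol/L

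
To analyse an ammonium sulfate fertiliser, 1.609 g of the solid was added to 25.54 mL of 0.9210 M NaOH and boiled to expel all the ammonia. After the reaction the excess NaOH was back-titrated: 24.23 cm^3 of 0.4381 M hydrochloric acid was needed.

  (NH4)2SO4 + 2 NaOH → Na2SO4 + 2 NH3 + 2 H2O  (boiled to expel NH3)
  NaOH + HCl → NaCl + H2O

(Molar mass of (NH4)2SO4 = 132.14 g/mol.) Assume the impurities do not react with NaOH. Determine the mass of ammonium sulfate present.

n(NaOH) added = 0.02554 × 0.9210 = 0.02352 mol
n(HCl) used in back-titration = 0.02423 × 0.4381 = 0.01062 mol
n(NaOH) left over = 0.01062 mol (1:1 ratio)
n(NaOH) consumed by analyte = 0.02352 − 0.01062 = 0.01291 mol
From the 1:2 ratio, n((NH4)2SO4) = 1/2 × 0.01291 = 6.454 × 10^-3 mol
mass of (NH4)2SO4 = 6.454 × 10^-3 × 132.14 = 0.8528 g

0.8528 g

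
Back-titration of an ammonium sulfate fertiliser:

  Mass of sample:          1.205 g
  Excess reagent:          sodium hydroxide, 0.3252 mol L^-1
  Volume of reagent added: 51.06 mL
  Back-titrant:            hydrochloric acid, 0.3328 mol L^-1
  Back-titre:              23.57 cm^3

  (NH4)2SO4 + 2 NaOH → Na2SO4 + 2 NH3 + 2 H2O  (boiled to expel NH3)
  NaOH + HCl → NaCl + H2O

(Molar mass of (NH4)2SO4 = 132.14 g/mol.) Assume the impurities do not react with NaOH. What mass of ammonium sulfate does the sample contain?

0.5788 g

n(NaOH) added = 0.05106 × 0.3252 = 0.01660 mol
n(HCl) used in back-titration = 0.02357 × 0.3328 = 7.844 × 10^-3 mol
n(NaOH) left over = 7.844 × 10^-3 mol (1:1 ratio)
n(NaOH) consumed by analyte = 0.01660 − 7.844 × 10^-3 = 8.761 × 10^-3 mol
From the 1:2 ratio, n((NH4)2SO4) = 1/2 × 8.761 × 10^-3 = 4.380 × 10^-3 mol
mass of (NH4)2SO4 = 4.380 × 10^-3 × 132.14 = 0.5788 g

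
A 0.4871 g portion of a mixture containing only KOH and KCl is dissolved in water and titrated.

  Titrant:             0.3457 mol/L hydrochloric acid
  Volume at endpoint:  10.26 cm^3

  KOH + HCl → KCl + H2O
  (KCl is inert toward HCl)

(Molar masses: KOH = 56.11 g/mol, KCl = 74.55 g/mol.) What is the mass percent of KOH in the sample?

40.86 %

n(HCl) = 0.01026 × 0.3457 = 3.547 × 10^-3 mol
Let x = n(KOH), y = n(KCl).
Titrant: 1x = 3.547 × 10^-3;  mass: 56.11x + 74.55y = 0.4871
Solving, x = 3.547 × 10^-3 mol, y = 3.864 × 10^-3 mol
mass of KOH = 3.547 × 10^-3 × 56.11 = 0.1990 g
% KOH = 0.1990 / 0.4871 × 100 = 40.86 %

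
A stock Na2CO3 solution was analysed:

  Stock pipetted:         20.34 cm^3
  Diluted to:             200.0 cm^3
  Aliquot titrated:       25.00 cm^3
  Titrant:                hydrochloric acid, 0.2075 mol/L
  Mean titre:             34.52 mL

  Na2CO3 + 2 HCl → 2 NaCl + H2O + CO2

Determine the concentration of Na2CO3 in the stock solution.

1.409 mol/L

n(HCl) = 0.03452 × 0.2075 = 7.163 × 10^-3 mol
From the 1:2 ratio, n(Na2CO3) in the aliquot = 1/2 × 7.163 × 10^-3 = 3.581 × 10^-3 mol
[Na2CO3]_dilute = 3.581 × 10^-3 / 0.02500 = 0.1433 mol/L
Dilution factor = 200.0 / 20.34 = 9.833
[Na2CO3]_stock = 0.1433 × 9.833 = 1.409 mol/L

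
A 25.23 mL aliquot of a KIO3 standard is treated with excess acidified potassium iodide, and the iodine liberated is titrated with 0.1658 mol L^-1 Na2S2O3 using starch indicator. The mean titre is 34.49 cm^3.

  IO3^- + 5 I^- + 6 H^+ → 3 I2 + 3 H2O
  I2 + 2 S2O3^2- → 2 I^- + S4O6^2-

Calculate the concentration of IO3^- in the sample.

0.03778 mol/L

n(S2O3^2-) = 0.03449 × 0.1658 = 5.718 × 10^-3 mol
n(I2) = n(S2O3^2-)/2 = 2.859 × 10^-3 mol
From the 1:3 ratio, n(IO3^-) in the aliquot = 1/3 × 2.859 × 10^-3 = 9.531 × 10^-4 mol
[IO3^-] = 9.531 × 10^-4 / 0.02523 = 0.03778 mol/L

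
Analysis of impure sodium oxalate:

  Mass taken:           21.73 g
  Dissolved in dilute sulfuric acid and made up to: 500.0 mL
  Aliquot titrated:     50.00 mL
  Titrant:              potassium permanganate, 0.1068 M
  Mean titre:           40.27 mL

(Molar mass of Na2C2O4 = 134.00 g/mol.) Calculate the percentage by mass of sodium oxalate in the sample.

66.30 %

2 MnO4^- + 5 C2O4^2- + 16 H^+ → 2 Mn^2+ + 10 CO2 + 8 H2O
n(KMnO4) per titration = 0.04027 × 0.1068 = 4.301 × 10^-3 mol
From the 5:2 ratio, n(Na2C2O4) in each aliquot = 5/2 × 4.301 × 10^-3 = 0.01075 mol
n(Na2C2O4) in the whole flask = 0.01075 × 500.0/50.00 = 0.1075 mol
mass of Na2C2O4 = 0.1075 × 134.00 = 14.41 g
% Na2C2O4 = 14.41 / 21.73 × 100 = 66.30 %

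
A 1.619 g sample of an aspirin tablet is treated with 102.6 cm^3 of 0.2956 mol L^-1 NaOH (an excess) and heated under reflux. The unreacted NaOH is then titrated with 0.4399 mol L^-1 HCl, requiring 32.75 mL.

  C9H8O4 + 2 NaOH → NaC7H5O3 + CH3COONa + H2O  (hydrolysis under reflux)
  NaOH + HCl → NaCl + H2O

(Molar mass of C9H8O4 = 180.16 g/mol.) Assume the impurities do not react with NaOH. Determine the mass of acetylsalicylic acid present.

n(NaOH) added = 0.1026 × 0.2956 = 0.03033 mol
n(HCl) used in back-titration = 0.03275 × 0.4399 = 0.01441 mol
n(NaOH) left over = 0.01441 mol (1:1 ratio)
n(NaOH) consumed by analyte = 0.03033 − 0.01441 = 0.01592 mol
From the 1:2 ratio, n(C9H8O4) = 1/2 × 0.01592 = 7.961 × 10^-3 mol
mass of C9H8O4 = 7.961 × 10^-3 × 180.16 = 1.434 g

1.434 g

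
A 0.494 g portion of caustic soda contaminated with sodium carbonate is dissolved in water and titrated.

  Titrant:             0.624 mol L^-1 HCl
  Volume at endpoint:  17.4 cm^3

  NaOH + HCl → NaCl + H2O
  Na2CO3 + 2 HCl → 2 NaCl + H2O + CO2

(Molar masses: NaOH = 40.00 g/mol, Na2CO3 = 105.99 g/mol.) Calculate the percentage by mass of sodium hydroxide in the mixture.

n(HCl) = 0.0174 × 0.624 = 0.0109 mol
Let x = n(NaOH), y = n(Na2CO3).
Titrant: 1x + 2y = 0.0109;  mass: 40.00x + 105.99y = 0.494
Solving, x = 6.26 × 10^-3 mol, y = 2.30 × 10^-3 mol
mass of NaOH = 6.26 × 10^-3 × 40.00 = 0.251 g
% NaOH = 0.251 / 0.494 × 100 = 50.7 %

50.7 %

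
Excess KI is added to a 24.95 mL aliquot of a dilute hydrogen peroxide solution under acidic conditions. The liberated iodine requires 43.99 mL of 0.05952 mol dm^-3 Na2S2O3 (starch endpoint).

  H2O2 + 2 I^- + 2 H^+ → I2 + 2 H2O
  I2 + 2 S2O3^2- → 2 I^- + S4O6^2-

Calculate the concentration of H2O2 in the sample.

0.05247 mol/L

n(S2O3^2-) = 0.04399 × 0.05952 = 2.618 × 10^-3 mol
n(I2) = n(S2O3^2-)/2 = 1.309 × 10^-3 mol
n(H2O2) in the aliquot = 1.309 × 10^-3 mol (1:1 ratio)
[H2O2] = 1.309 × 10^-3 / 0.02495 = 0.05247 mol/L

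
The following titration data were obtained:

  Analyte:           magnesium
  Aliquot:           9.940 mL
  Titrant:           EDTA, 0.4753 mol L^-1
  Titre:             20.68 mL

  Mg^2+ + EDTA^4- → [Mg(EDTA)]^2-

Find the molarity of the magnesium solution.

n(EDTA) = 0.02068 L × 0.4753 mol/L = 9.829 × 10^-3 mol
n(Mg2+) = 9.829 × 10^-3 mol (1:1 mole ratio)
[Mg2+] = 9.829 × 10^-3 mol / 0.009940 L = 0.9889 mol/L

0.9889 mol/L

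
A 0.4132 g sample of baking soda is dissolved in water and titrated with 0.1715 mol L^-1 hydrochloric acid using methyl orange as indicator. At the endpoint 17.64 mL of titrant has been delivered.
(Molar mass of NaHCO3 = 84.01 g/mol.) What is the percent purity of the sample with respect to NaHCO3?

61.51 %

NaHCO3 + HCl → NaCl + H2O + CO2
n(HCl) = 0.01764 L × 0.1715 mol/L = 3.025 × 10^-3 mol
n(NaHCO3) = 3.025 × 10^-3 mol (1:1 ratio)
mass of NaHCO3 = 3.025 × 10^-3 × 84.01 g/mol = 0.2542 g
% NaHCO3 = 0.2542 / 0.4132 × 100 = 61.51 %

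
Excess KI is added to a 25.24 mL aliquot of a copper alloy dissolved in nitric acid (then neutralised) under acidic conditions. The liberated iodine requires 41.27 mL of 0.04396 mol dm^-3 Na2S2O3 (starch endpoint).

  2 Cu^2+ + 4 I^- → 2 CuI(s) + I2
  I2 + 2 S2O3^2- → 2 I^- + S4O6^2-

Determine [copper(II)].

n(S2O3^2-) = 0.04127 × 0.04396 = 1.814 × 10^-3 mol
n(I2) = n(S2O3^2-)/2 = 9.071 × 10^-4 mol
From the 2:1 ratio, n(Cu2+) in the aliquot = 2/1 × 9.071 × 10^-4 = 1.814 × 10^-3 mol
[Cu2+] = 1.814 × 10^-3 / 0.02524 = 0.07188 mol/L

0.07188 mol/L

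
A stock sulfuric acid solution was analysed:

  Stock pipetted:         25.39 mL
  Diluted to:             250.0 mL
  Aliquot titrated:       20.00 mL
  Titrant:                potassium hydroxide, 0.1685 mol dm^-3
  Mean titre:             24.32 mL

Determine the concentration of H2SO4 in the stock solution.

H2SO4 + 2 KOH → K2SO4 + 2 H2O
n(KOH) = 0.02432 × 0.1685 = 4.098 × 10^-3 mol
From the 1:2 ratio, n(H2SO4) in the aliquot = 1/2 × 4.098 × 10^-3 = 2.049 × 10^-3 mol
[H2SO4]_dilute = 2.049 × 10^-3 / 0.02000 = 0.1024 mol/L
Dilution factor = 250.0 / 25.39 = 9.846
[H2SO4]_stock = 0.1024 × 9.846 = 1.009 mol/L

1.009 mol/L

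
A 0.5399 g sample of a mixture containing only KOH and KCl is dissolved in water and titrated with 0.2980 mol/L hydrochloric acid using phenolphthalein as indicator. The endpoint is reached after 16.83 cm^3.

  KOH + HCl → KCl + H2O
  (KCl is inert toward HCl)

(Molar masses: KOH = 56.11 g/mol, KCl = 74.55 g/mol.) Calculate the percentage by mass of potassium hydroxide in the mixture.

n(HCl) = 0.01683 × 0.2980 = 5.015 × 10^-3 mol
Let x = n(KOH), y = n(KCl).
Titrant: 1x = 5.015 × 10^-3;  mass: 56.11x + 74.55y = 0.5399
Solving, x = 5.015 × 10^-3 mol, y = 3.467 × 10^-3 mol
mass of KOH = 5.015 × 10^-3 × 56.11 = 0.2814 g
% KOH = 0.2814 / 0.5399 × 100 = 52.12 %

52.12 %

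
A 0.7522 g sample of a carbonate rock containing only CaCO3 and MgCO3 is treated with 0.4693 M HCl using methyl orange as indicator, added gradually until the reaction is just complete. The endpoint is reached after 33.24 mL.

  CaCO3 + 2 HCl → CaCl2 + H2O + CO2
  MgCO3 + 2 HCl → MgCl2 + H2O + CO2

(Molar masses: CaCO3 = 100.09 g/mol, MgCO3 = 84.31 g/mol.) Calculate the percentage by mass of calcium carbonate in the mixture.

n(HCl) = 0.03324 × 0.4693 = 0.01560 mol
Let x = n(CaCO3), y = n(MgCO3).
Titrant: 2x + 2y = 0.01560;  mass: 100.09x + 84.31y = 0.7522
Solving, x = 5.995 × 10^-3 mol, y = 1.805 × 10^-3 mol
mass of CaCO3 = 5.995 × 10^-3 × 100.09 = 0.6000 g
% CaCO3 = 0.6000 / 0.7522 × 100 = 79.77 %

79.77 %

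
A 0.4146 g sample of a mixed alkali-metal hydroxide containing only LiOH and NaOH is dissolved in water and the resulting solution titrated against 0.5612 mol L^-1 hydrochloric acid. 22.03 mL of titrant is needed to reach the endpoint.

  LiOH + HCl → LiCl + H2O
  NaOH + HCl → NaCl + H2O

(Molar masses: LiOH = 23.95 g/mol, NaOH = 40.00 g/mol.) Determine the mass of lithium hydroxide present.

n(HCl) = 0.02203 × 0.5612 = 0.01236 mol
Let x = n(LiOH), y = n(NaOH).
Titrant: 1x + 1y = 0.01236;  mass: 23.95x + 40.00y = 0.4146
Solving, x = 4.980 × 10^-3 mol, y = 7.383 × 10^-3 mol
mass of LiOH = 4.980 × 10^-3 × 23.95 = 0.1193 g

0.1193 g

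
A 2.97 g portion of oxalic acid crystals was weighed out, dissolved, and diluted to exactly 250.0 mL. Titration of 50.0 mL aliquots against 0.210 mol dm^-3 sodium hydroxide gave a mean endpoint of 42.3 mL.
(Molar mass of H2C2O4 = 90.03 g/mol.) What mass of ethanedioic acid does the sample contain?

H2C2O4 + 2 NaOH → Na2C2O4 + 2 H2O
n(NaOH) per titration = 0.0423 × 0.210 = 8.88 × 10^-3 mol
From the 1:2 ratio, n(H2C2O4) in each aliquot = 1/2 × 8.88 × 10^-3 = 4.44 × 10^-3 mol
n(H2C2O4) in the whole flask = 4.44 × 10^-3 × 250.0/50.0 = 0.0222 mol
mass of H2C2O4 = 0.0222 × 90.03 = 2.00 g

2.00 g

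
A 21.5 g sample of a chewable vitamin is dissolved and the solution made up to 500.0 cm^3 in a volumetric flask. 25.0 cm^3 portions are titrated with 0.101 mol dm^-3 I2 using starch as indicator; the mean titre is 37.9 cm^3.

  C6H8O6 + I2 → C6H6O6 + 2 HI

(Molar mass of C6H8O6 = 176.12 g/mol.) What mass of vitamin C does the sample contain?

n(I2) per titration = 0.0379 × 0.101 = 3.83 × 10^-3 mol
n(C6H8O6) in each aliquot = 3.83 × 10^-3 mol (1:1 ratio)
n(C6H8O6) in the whole flask = 3.83 × 10^-3 × 500.0/25.0 = 0.0766 mol
mass of C6H8O6 = 0.0766 × 176.12 = 13.5 g

13.5 g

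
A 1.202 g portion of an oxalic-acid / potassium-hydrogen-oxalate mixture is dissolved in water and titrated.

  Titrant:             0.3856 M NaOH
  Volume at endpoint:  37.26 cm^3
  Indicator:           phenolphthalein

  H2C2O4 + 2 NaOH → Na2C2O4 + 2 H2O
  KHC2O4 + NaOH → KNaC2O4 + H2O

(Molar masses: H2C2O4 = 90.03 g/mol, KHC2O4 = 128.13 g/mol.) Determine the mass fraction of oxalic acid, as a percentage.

28.79 %

n(NaOH) = 0.03726 × 0.3856 = 0.01437 mol
Let x = n(H2C2O4), y = n(KHC2O4).
Titrant: 2x + 1y = 0.01437;  mass: 90.03x + 128.13y = 1.202
Solving, x = 3.843 × 10^-3 mol, y = 6.680 × 10^-3 mol
mass of H2C2O4 = 3.843 × 10^-3 × 90.03 = 0.3460 g
% H2C2O4 = 0.3460 / 1.202 × 100 = 28.79 %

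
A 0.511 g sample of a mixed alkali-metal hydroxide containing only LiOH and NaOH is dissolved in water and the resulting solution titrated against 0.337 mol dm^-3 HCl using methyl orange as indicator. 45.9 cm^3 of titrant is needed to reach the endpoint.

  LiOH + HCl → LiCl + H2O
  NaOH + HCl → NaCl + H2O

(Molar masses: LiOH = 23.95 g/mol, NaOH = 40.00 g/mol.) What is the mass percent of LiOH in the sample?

31.5 %

n(HCl) = 0.0459 × 0.337 = 0.0155 mol
Let x = n(LiOH), y = n(NaOH).
Titrant: 1x + 1y = 0.0155;  mass: 23.95x + 40.00y = 0.511
Solving, x = 6.71 × 10^-3 mol, y = 8.76 × 10^-3 mol
mass of LiOH = 6.71 × 10^-3 × 23.95 = 0.161 g
% LiOH = 0.161 / 0.511 × 100 = 31.5 %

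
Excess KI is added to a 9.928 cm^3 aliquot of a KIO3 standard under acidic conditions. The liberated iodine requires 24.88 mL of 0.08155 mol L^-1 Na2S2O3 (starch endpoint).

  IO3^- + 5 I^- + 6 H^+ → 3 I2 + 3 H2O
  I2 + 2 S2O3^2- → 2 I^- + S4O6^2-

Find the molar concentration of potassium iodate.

0.03406 mol/L

n(S2O3^2-) = 0.02488 × 0.08155 = 2.029 × 10^-3 mol
n(I2) = n(S2O3^2-)/2 = 1.014 × 10^-3 mol
From the 1:3 ratio, n(IO3^-) in the aliquot = 1/3 × 1.014 × 10^-3 = 3.382 × 10^-4 mol
[IO3^-] = 3.382 × 10^-4 / 0.009928 = 0.03406 mol/L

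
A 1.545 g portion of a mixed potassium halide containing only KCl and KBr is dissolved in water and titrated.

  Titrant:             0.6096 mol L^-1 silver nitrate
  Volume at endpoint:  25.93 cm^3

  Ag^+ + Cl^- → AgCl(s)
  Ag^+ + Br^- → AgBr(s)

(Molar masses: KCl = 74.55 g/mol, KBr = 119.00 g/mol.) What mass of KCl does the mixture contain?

n(AgNO3) = 0.02593 × 0.6096 = 0.01581 mol
Let x = n(KCl), y = n(KBr).
Titrant: 1x + 1y = 0.01581;  mass: 74.55x + 119.00y = 1.545
Solving, x = 7.560 × 10^-3 mol, y = 8.247 × 10^-3 mol
mass of KCl = 7.560 × 10^-3 × 74.55 = 0.5636 g

0.5636 g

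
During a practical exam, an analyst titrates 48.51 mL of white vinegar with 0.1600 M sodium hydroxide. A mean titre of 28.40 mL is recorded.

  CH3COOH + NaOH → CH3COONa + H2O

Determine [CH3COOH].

n(NaOH) = 0.02840 L × 0.1600 mol/L = 4.544 × 10^-3 mol
n(CH3COOH) = 4.544 × 10^-3 mol (1:1 mole ratio)
[CH3COOH] = 4.544 × 10^-3 mol / 0.04851 L = 0.09367 mol/L

0.09367 M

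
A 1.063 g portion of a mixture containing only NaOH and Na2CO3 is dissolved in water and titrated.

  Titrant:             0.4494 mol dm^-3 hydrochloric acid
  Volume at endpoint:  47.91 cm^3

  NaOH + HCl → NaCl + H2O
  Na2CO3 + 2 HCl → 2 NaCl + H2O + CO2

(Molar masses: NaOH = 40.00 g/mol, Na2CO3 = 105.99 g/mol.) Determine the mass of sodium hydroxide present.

n(HCl) = 0.04791 × 0.4494 = 0.02153 mol
Let x = n(NaOH), y = n(Na2CO3).
Titrant: 1x + 2y = 0.02153;  mass: 40.00x + 105.99y = 1.063
Solving, x = 6.004 × 10^-3 mol, y = 7.763 × 10^-3 mol
mass of NaOH = 6.004 × 10^-3 × 40.00 = 0.2402 g

0.2402 g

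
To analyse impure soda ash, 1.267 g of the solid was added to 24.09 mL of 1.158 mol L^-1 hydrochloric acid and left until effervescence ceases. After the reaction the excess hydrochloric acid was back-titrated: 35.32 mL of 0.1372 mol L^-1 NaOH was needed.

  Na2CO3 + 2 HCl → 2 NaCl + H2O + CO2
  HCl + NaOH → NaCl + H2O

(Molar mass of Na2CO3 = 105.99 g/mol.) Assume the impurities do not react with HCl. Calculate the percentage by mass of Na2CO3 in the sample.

n(HCl) added = 0.02409 × 1.158 = 0.02790 mol
n(NaOH) used in back-titration = 0.03532 × 0.1372 = 4.846 × 10^-3 mol
n(HCl) left over = 4.846 × 10^-3 mol (1:1 ratio)
n(HCl) consumed by analyte = 0.02790 − 4.846 × 10^-3 = 0.02305 mol
From the 1:2 ratio, n(Na2CO3) = 1/2 × 0.02305 = 0.01153 mol
mass of Na2CO3 = 0.01153 × 105.99 = 1.222 g
% Na2CO3 = 1.222 / 1.267 × 100 = 96.41 %

96.41 %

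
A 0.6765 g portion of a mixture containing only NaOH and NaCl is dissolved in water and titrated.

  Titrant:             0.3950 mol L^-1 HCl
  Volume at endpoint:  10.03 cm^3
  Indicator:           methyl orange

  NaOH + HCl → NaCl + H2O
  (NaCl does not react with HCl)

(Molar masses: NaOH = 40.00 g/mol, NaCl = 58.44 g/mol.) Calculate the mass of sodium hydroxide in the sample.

n(HCl) = 0.01003 × 0.3950 = 3.962 × 10^-3 mol
Let x = n(NaOH), y = n(NaCl).
Titrant: 1x = 3.962 × 10^-3;  mass: 40.00x + 58.44y = 0.6765
Solving, x = 3.962 × 10^-3 mol, y = 8.864 × 10^-3 mol
mass of NaOH = 3.962 × 10^-3 × 40.00 = 0.1585 g

0.1585 g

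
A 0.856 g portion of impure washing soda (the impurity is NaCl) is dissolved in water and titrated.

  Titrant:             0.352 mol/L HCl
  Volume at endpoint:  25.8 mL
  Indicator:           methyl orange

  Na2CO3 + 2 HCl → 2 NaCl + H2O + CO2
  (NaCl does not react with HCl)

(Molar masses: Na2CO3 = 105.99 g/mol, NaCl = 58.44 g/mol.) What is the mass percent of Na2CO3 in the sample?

56.2 %

n(HCl) = 0.0258 × 0.352 = 9.08 × 10^-3 mol
Let x = n(Na2CO3), y = n(NaCl).
Titrant: 2x = 9.08 × 10^-3;  mass: 105.99x + 58.44y = 0.856
Solving, x = 4.54 × 10^-3 mol, y = 6.41 × 10^-3 mol
mass of Na2CO3 = 4.54 × 10^-3 × 105.99 = 0.481 g
% Na2CO3 = 0.481 / 0.856 × 100 = 56.2 %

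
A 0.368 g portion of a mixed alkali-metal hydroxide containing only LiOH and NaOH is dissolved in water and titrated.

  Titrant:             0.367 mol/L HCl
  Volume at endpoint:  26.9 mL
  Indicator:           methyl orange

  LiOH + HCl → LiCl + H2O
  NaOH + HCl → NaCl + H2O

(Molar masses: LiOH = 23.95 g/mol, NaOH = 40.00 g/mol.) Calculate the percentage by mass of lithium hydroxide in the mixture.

n(HCl) = 0.0269 × 0.367 = 9.87 × 10^-3 mol
Let x = n(LiOH), y = n(NaOH).
Titrant: 1x + 1y = 9.87 × 10^-3;  mass: 23.95x + 40.00y = 0.368
Solving, x = 1.68 × 10^-3 mol, y = 8.20 × 10^-3 mol
mass of LiOH = 1.68 × 10^-3 × 23.95 = 0.0401 g
% LiOH = 0.0401 / 0.368 × 100 = 10.9 %

10.9 %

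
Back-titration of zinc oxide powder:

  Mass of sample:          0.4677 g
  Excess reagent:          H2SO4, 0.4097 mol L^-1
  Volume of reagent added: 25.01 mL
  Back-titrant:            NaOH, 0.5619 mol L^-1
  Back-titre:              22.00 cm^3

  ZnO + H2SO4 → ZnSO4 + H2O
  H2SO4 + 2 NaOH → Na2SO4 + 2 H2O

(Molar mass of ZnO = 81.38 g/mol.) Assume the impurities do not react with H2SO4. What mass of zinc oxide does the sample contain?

n(H2SO4) added = 0.02501 × 0.4097 = 0.01025 mol
n(NaOH) used in back-titration = 0.02200 × 0.5619 = 0.01236 mol
From the 1:2 ratio, n(H2SO4) left over = 1/2 × 0.01236 = 6.181 × 10^-3 mol
n(H2SO4) consumed by analyte = 0.01025 − 6.181 × 10^-3 = 4.066 × 10^-3 mol
n(ZnO) = 4.066 × 10^-3 mol (1:1 ratio)
mass of ZnO = 4.066 × 10^-3 × 81.38 = 0.3309 g

0.3309 g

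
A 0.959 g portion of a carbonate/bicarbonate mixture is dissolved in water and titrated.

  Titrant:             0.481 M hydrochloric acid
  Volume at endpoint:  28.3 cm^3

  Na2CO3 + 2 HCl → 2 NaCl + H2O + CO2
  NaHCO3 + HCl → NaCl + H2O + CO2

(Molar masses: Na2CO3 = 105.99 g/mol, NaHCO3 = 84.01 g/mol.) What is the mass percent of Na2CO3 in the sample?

32.9 %

n(HCl) = 0.0283 × 0.481 = 0.0136 mol
Let x = n(Na2CO3), y = n(NaHCO3).
Titrant: 2x + 1y = 0.0136;  mass: 105.99x + 84.01y = 0.959
Solving, x = 2.98 × 10^-3 mol, y = 7.66 × 10^-3 mol
mass of Na2CO3 = 2.98 × 10^-3 × 105.99 = 0.315 g
% Na2CO3 = 0.315 / 0.959 × 100 = 32.9 %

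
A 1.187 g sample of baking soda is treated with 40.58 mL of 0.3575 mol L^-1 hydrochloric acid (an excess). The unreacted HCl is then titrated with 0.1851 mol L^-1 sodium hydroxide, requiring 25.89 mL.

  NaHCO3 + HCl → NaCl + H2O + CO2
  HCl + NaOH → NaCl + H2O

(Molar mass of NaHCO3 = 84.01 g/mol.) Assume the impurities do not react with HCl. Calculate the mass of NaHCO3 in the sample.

n(HCl) added = 0.04058 × 0.3575 = 0.01451 mol
n(NaOH) used in back-titration = 0.02589 × 0.1851 = 4.792 × 10^-3 mol
n(HCl) left over = 4.792 × 10^-3 mol (1:1 ratio)
n(HCl) consumed by analyte = 0.01451 − 4.792 × 10^-3 = 9.715 × 10^-3 mol
n(NaHCO3) = 9.715 × 10^-3 mol (1:1 ratio)
mass of NaHCO3 = 9.715 × 10^-3 × 84.01 = 0.8162 g

0.8162 g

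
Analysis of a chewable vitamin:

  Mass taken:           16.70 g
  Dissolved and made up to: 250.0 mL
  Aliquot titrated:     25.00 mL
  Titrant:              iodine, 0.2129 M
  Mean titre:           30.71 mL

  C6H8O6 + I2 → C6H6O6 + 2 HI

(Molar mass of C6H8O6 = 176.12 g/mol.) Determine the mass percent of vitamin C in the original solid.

68.95 %

n(I2) per titration = 0.03071 × 0.2129 = 6.538 × 10^-3 mol
n(C6H8O6) in each aliquot = 6.538 × 10^-3 mol (1:1 ratio)
n(C6H8O6) in the whole flask = 6.538 × 10^-3 × 250.0/25.00 = 0.06538 mol
mass of C6H8O6 = 0.06538 × 176.12 = 11.52 g
% C6H8O6 = 11.52 / 16.70 × 100 = 68.95 %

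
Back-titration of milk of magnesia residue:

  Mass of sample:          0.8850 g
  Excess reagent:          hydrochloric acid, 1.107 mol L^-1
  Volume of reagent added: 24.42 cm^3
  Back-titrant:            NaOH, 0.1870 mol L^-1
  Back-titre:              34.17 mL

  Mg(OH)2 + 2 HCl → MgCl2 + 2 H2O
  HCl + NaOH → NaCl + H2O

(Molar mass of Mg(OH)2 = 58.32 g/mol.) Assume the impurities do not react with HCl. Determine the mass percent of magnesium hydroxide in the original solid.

n(HCl) added = 0.02442 × 1.107 = 0.02703 mol
n(NaOH) used in back-titration = 0.03417 × 0.1870 = 6.390 × 10^-3 mol
n(HCl) left over = 6.390 × 10^-3 mol (1:1 ratio)
n(HCl) consumed by analyte = 0.02703 − 6.390 × 10^-3 = 0.02064 mol
From the 1:2 ratio, n(Mg(OH)2) = 1/2 × 0.02064 = 0.01032 mol
mass of Mg(OH)2 = 0.01032 × 58.32 = 0.6020 g
% Mg(OH)2 = 0.6020 / 0.8850 × 100 = 68.02 %

68.02 %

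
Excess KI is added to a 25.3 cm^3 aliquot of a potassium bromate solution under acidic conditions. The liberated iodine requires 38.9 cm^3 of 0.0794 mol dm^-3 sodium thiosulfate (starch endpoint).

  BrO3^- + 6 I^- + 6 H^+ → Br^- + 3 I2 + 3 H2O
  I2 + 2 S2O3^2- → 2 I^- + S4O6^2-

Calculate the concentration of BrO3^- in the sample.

0.0203 mol/L

n(S2O3^2-) = 0.0389 × 0.0794 = 3.09 × 10^-3 mol
n(I2) = n(S2O3^2-)/2 = 1.54 × 10^-3 mol
From the 1:3 ratio, n(BrO3^-) in the aliquot = 1/3 × 1.54 × 10^-3 = 5.15 × 10^-4 mol
[BrO3^-] = 5.15 × 10^-4 / 0.0253 = 0.0203 mol/L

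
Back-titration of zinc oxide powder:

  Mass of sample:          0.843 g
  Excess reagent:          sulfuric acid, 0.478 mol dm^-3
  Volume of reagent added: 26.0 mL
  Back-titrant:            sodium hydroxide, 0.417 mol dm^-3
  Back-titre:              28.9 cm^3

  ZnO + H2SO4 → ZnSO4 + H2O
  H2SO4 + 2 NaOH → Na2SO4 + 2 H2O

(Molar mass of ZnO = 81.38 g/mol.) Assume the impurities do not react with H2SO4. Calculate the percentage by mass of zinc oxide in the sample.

61.8 %

n(H2SO4) added = 0.0260 × 0.478 = 0.0124 mol
n(NaOH) used in back-titration = 0.0289 × 0.417 = 0.0121 mol
From the 1:2 ratio, n(H2SO4) left over = 1/2 × 0.0121 = 6.03 × 10^-3 mol
n(H2SO4) consumed by analyte = 0.0124 − 6.03 × 10^-3 = 6.40 × 10^-3 mol
n(ZnO) = 6.40 × 10^-3 mol (1:1 ratio)
mass of ZnO = 6.40 × 10^-3 × 81.38 = 0.521 g
% ZnO = 0.521 / 0.843 × 100 = 61.8 %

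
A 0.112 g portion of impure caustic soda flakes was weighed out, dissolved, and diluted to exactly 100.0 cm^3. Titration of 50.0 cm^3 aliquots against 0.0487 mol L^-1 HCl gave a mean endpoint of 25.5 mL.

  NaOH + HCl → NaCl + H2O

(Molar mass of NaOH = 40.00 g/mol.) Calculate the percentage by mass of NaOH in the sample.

88.7 %

n(HCl) per titration = 0.0255 × 0.0487 = 1.24 × 10^-3 mol
n(NaOH) in each aliquot = 1.24 × 10^-3 mol (1:1 ratio)
n(NaOH) in the whole flask = 1.24 × 10^-3 × 100.0/50.0 = 2.48 × 10^-3 mol
mass of NaOH = 2.48 × 10^-3 × 40.00 = 0.0993 g
% NaOH = 0.0993 / 0.112 × 100 = 88.7 %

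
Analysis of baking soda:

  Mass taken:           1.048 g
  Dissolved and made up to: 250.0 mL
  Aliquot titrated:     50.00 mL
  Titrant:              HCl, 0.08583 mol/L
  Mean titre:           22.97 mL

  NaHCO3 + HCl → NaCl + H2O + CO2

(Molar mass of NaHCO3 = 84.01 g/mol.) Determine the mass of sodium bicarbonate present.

0.8281 g

n(HCl) per titration = 0.02297 × 0.08583 = 1.972 × 10^-3 mol
n(NaHCO3) in each aliquot = 1.972 × 10^-3 mol (1:1 ratio)
n(NaHCO3) in the whole flask = 1.972 × 10^-3 × 250.0/50.00 = 9.858 × 10^-3 mol
mass of NaHCO3 = 9.858 × 10^-3 × 84.01 = 0.8281 g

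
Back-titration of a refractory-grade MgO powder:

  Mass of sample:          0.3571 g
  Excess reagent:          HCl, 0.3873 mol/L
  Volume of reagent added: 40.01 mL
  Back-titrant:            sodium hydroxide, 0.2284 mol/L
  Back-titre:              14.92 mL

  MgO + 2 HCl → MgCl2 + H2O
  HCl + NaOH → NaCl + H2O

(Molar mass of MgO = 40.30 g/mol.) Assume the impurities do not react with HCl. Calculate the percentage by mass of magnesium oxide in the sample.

n(HCl) added = 0.04001 × 0.3873 = 0.01550 mol
n(NaOH) used in back-titration = 0.01492 × 0.2284 = 3.408 × 10^-3 mol
n(HCl) left over = 3.408 × 10^-3 mol (1:1 ratio)
n(HCl) consumed by analyte = 0.01550 − 3.408 × 10^-3 = 0.01209 mol
From the 1:2 ratio, n(MgO) = 1/2 × 0.01209 = 6.044 × 10^-3 mol
mass of MgO = 6.044 × 10^-3 × 40.30 = 0.2436 g
% MgO = 0.2436 / 0.3571 × 100 = 68.21 %

68.21 %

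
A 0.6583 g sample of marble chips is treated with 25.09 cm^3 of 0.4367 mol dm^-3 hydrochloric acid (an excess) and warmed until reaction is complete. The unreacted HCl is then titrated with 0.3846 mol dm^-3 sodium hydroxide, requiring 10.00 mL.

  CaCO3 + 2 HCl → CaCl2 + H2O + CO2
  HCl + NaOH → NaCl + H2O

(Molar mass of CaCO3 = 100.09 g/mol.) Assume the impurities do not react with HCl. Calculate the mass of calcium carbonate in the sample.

n(HCl) added = 0.02509 × 0.4367 = 0.01096 mol
n(NaOH) used in back-titration = 0.01000 × 0.3846 = 3.846 × 10^-3 mol
n(HCl) left over = 3.846 × 10^-3 mol (1:1 ratio)
n(HCl) consumed by analyte = 0.01096 − 3.846 × 10^-3 = 7.111 × 10^-3 mol
From the 1:2 ratio, n(CaCO3) = 1/2 × 7.111 × 10^-3 = 3.555 × 10^-3 mol
mass of CaCO3 = 3.555 × 10^-3 × 100.09 = 0.3559 g

0.3559 g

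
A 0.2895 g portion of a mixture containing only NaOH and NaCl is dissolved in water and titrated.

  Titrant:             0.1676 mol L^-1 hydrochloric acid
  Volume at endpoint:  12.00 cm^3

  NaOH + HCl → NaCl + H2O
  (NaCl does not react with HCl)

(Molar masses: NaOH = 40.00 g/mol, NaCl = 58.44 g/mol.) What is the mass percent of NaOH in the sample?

n(HCl) = 0.01200 × 0.1676 = 2.011 × 10^-3 mol
Let x = n(NaOH), y = n(NaCl).
Titrant: 1x = 2.011 × 10^-3;  mass: 40.00x + 58.44y = 0.2895
Solving, x = 2.011 × 10^-3 mol, y = 3.577 × 10^-3 mol
mass of NaOH = 2.011 × 10^-3 × 40.00 = 0.08045 g
% NaOH = 0.08045 / 0.2895 × 100 = 27.79 %

27.79 %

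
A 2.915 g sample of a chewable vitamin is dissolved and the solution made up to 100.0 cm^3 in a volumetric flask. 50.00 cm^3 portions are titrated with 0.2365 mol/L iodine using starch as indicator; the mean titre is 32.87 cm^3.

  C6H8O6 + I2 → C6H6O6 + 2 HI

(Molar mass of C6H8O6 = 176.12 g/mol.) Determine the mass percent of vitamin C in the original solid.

n(I2) per titration = 0.03287 × 0.2365 = 7.774 × 10^-3 mol
n(C6H8O6) in each aliquot = 7.774 × 10^-3 mol (1:1 ratio)
n(C6H8O6) in the whole flask = 7.774 × 10^-3 × 100.0/50.00 = 0.01555 mol
mass of C6H8O6 = 0.01555 × 176.12 = 2.738 g
% C6H8O6 = 2.738 / 2.915 × 100 = 93.94 %

93.94 %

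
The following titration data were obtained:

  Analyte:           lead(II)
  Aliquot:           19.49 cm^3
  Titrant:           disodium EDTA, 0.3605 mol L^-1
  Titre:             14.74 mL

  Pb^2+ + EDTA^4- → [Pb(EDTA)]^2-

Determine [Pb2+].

0.2726 mol/L

n(EDTA) = 0.01474 L × 0.3605 mol/L = 5.314 × 10^-3 mol
n(Pb2+) = 5.314 × 10^-3 mol (1:1 mole ratio)
[Pb2+] = 5.314 × 10^-3 mol / 0.01949 L = 0.2726 mol/L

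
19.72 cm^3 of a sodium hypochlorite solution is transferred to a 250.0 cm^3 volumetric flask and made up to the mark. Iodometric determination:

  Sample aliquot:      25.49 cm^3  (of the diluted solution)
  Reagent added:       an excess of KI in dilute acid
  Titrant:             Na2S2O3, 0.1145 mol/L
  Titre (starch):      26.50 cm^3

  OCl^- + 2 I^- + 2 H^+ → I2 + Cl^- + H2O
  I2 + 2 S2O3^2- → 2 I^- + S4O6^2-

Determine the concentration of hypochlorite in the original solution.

n(S2O3^2-) = 0.02650 × 0.1145 = 3.034 × 10^-3 mol
n(I2) = n(S2O3^2-)/2 = 1.517 × 10^-3 mol
n(OCl^-) in the aliquot = 1.517 × 10^-3 mol (1:1 ratio)
[OCl^-]_dilute = 1.517 × 10^-3 / 0.02549 = 0.05952 mol/L
[OCl^-]_original = 0.05952 × 250.0/19.72 = 0.7545 mol/L

0.7545 mol/L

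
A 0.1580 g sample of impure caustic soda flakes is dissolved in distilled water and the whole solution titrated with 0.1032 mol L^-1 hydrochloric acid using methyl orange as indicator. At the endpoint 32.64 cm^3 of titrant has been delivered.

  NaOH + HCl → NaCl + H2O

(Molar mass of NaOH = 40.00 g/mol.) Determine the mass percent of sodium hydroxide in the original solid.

85.28 %

n(HCl) = 0.03264 L × 0.1032 mol/L = 3.368 × 10^-3 mol
n(NaOH) = 3.368 × 10^-3 mol (1:1 ratio)
mass of NaOH = 3.368 × 10^-3 × 40.00 g/mol = 0.1347 g
% NaOH = 0.1347 / 0.1580 × 100 = 85.28 %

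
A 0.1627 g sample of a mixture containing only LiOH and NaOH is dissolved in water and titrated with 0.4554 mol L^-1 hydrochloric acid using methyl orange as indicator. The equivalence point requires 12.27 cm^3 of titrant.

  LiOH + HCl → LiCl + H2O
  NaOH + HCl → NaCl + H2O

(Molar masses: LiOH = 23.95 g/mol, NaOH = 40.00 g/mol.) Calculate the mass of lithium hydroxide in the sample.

n(HCl) = 0.01227 × 0.4554 = 5.588 × 10^-3 mol
Let x = n(LiOH), y = n(NaOH).
Titrant: 1x + 1y = 5.588 × 10^-3;  mass: 23.95x + 40.00y = 0.1627
Solving, x = 3.789 × 10^-3 mol, y = 1.799 × 10^-3 mol
mass of LiOH = 3.789 × 10^-3 × 23.95 = 0.09074 g

0.09074 g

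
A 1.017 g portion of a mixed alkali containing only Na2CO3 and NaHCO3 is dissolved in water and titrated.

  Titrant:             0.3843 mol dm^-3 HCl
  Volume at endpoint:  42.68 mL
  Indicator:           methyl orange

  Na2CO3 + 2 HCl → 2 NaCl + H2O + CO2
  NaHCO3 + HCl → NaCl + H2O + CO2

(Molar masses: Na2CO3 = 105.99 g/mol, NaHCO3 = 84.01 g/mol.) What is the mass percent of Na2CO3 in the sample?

n(HCl) = 0.04268 × 0.3843 = 0.01640 mol
Let x = n(Na2CO3), y = n(NaHCO3).
Titrant: 2x + 1y = 0.01640;  mass: 105.99x + 84.01y = 1.017
Solving, x = 5.819 × 10^-3 mol, y = 4.765 × 10^-3 mol
mass of Na2CO3 = 5.819 × 10^-3 × 105.99 = 0.6167 g
% Na2CO3 = 0.6167 / 1.017 × 100 = 60.64 %

60.64 %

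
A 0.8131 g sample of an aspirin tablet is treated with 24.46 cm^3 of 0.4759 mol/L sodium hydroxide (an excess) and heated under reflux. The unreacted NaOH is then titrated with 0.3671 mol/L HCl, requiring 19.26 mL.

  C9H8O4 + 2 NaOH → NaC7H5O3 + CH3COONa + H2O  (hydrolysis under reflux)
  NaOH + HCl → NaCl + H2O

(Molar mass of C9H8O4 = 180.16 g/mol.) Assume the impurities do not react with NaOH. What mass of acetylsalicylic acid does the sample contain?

n(NaOH) added = 0.02446 × 0.4759 = 0.01164 mol
n(HCl) used in back-titration = 0.01926 × 0.3671 = 7.070 × 10^-3 mol
n(NaOH) left over = 7.070 × 10^-3 mol (1:1 ratio)
n(NaOH) consumed by analyte = 0.01164 − 7.070 × 10^-3 = 4.570 × 10^-3 mol
From the 1:2 ratio, n(C9H8O4) = 1/2 × 4.570 × 10^-3 = 2.285 × 10^-3 mol
mass of C9H8O4 = 2.285 × 10^-3 × 180.16 = 0.4117 g

0.4117 g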